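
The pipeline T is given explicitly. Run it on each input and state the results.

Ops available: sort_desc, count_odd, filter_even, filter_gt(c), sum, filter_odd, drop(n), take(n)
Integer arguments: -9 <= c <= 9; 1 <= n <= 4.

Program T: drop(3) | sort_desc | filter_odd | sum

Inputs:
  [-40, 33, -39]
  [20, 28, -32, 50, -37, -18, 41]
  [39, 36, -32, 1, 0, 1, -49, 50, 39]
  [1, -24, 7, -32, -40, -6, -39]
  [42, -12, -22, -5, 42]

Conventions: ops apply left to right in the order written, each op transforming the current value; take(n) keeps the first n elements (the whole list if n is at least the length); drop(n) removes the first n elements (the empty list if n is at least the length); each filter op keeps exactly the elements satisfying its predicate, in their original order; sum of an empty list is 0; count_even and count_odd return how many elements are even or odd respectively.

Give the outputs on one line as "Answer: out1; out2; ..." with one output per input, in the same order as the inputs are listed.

Execution, op by op:
  [-40, 33, -39] -> [] -> [] -> [] -> 0
  [20, 28, -32, 50, -37, -18, 41] -> [50, -37, -18, 41] -> [50, 41, -18, -37] -> [41, -37] -> 4
  [39, 36, -32, 1, 0, 1, -49, 50, 39] -> [1, 0, 1, -49, 50, 39] -> [50, 39, 1, 1, 0, -49] -> [39, 1, 1, -49] -> -8
  [1, -24, 7, -32, -40, -6, -39] -> [-32, -40, -6, -39] -> [-6, -32, -39, -40] -> [-39] -> -39
  [42, -12, -22, -5, 42] -> [-5, 42] -> [42, -5] -> [-5] -> -5

0; 4; -8; -39; -5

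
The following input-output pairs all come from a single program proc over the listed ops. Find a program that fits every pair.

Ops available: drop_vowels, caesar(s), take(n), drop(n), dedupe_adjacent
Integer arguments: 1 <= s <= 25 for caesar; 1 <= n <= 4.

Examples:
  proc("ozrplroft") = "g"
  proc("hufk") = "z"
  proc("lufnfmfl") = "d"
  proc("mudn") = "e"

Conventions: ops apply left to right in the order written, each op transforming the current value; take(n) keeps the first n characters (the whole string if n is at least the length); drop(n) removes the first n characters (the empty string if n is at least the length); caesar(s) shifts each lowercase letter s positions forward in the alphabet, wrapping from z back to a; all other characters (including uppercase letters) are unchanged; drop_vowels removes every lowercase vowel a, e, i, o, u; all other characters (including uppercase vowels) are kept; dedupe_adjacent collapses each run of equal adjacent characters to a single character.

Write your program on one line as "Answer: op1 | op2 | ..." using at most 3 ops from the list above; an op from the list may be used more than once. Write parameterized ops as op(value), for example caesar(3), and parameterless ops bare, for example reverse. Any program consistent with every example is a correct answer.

caesar(21) | caesar(23) | take(1)

Check, running the answer program on each example:
  "ozrplroft" -> "jumkgmjao" -> "grjhdjgxl" -> "g"
  "hufk" -> "cpaf" -> "zmxc" -> "z"
  "lufnfmfl" -> "gpaiahag" -> "dmxfxexd" -> "d"
  "mudn" -> "hpyi" -> "emvf" -> "e"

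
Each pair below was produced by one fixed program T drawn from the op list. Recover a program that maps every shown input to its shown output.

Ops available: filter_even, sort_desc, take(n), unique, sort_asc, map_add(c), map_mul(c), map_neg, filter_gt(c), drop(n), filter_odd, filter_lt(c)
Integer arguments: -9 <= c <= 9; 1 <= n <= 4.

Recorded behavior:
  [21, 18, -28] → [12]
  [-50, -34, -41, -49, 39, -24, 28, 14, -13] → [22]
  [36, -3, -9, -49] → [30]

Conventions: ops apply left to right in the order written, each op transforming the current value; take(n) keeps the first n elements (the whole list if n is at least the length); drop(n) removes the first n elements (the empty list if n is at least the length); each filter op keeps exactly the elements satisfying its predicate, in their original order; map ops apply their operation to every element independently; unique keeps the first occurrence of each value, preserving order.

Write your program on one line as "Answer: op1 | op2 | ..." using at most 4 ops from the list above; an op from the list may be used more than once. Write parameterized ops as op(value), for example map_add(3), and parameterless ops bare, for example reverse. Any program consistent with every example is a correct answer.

filter_gt(8) | filter_even | take(1) | map_add(-6)

Check, running the answer program on each example:
  [21, 18, -28] -> [21, 18] -> [18] -> [18] -> [12]
  [-50, -34, -41, -49, 39, -24, 28, 14, -13] -> [39, 28, 14] -> [28, 14] -> [28] -> [22]
  [36, -3, -9, -49] -> [36] -> [36] -> [36] -> [30]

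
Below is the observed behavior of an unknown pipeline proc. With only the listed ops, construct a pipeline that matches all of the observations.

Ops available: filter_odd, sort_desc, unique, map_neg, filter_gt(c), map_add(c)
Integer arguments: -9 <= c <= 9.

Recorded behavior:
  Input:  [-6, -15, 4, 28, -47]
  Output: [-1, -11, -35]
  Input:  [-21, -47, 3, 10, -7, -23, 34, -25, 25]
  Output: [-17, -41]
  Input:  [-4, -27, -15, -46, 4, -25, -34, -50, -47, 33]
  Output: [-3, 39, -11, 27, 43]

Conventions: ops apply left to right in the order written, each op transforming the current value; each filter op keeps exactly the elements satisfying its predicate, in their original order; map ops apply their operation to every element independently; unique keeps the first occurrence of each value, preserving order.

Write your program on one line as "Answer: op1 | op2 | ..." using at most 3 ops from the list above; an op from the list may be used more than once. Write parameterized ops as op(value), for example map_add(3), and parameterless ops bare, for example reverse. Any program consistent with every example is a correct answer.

map_neg | map_add(-7) | filter_odd

Check, running the answer program on each example:
  [-6, -15, 4, 28, -47] -> [6, 15, -4, -28, 47] -> [-1, 8, -11, -35, 40] -> [-1, -11, -35]
  [-21, -47, 3, 10, -7, -23, 34, -25, 25] -> [21, 47, -3, -10, 7, 23, -34, 25, -25] -> [14, 40, -10, -17, 0, 16, -41, 18, -32] -> [-17, -41]
  [-4, -27, -15, -46, 4, -25, -34, -50, -47, 33] -> [4, 27, 15, 46, -4, 25, 34, 50, 47, -33] -> [-3, 20, 8, 39, -11, 18, 27, 43, 40, -40] -> [-3, 39, -11, 27, 43]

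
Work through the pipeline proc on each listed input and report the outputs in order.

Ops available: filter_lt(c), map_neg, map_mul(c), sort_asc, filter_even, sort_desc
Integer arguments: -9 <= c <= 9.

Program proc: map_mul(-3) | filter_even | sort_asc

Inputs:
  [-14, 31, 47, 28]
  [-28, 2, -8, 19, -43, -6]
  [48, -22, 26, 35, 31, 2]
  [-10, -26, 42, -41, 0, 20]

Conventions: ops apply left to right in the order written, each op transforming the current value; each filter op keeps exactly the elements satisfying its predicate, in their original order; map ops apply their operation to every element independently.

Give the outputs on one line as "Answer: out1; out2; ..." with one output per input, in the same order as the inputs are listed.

[-84, 42]; [-6, 18, 24, 84]; [-144, -78, -6, 66]; [-126, -60, 0, 30, 78]

Execution, op by op:
  [-14, 31, 47, 28] -> [42, -93, -141, -84] -> [42, -84] -> [-84, 42]
  [-28, 2, -8, 19, -43, -6] -> [84, -6, 24, -57, 129, 18] -> [84, -6, 24, 18] -> [-6, 18, 24, 84]
  [48, -22, 26, 35, 31, 2] -> [-144, 66, -78, -105, -93, -6] -> [-144, 66, -78, -6] -> [-144, -78, -6, 66]
  [-10, -26, 42, -41, 0, 20] -> [30, 78, -126, 123, 0, -60] -> [30, 78, -126, 0, -60] -> [-126, -60, 0, 30, 78]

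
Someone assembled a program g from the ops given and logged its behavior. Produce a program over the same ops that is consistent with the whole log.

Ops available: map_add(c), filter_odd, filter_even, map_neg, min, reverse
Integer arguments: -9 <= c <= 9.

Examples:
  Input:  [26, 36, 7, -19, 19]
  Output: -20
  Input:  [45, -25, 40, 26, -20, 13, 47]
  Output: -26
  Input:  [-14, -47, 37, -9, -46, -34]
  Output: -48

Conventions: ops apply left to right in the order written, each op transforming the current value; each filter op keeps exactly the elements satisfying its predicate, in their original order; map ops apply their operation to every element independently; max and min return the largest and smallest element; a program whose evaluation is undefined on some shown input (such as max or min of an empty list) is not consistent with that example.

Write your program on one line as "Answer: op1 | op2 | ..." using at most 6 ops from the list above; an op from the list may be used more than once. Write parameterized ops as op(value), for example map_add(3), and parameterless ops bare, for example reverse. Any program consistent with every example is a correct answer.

map_add(1) | map_neg | reverse | map_add(2) | map_neg | min

Check, running the answer program on each example:
  [26, 36, 7, -19, 19] -> [27, 37, 8, -18, 20] -> [-27, -37, -8, 18, -20] -> [-20, 18, -8, -37, -27] -> [-18, 20, -6, -35, -25] -> [18, -20, 6, 35, 25] -> -20
  [45, -25, 40, 26, -20, 13, 47] -> [46, -24, 41, 27, -19, 14, 48] -> [-46, 24, -41, -27, 19, -14, -48] -> [-48, -14, 19, -27, -41, 24, -46] -> [-46, -12, 21, -25, -39, 26, -44] -> [46, 12, -21, 25, 39, -26, 44] -> -26
  [-14, -47, 37, -9, -46, -34] -> [-13, -46, 38, -8, -45, -33] -> [13, 46, -38, 8, 45, 33] -> [33, 45, 8, -38, 46, 13] -> [35, 47, 10, -36, 48, 15] -> [-35, -47, -10, 36, -48, -15] -> -48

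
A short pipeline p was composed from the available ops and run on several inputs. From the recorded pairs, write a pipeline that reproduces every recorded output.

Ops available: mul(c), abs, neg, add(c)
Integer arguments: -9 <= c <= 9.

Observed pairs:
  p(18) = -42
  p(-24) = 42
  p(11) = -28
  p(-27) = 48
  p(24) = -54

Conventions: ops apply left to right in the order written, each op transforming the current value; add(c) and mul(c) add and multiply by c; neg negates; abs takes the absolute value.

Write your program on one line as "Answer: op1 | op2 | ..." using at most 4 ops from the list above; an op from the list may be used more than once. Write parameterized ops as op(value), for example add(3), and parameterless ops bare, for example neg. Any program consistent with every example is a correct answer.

neg | add(-3) | neg | mul(-2)

Check, running the answer program on each example:
  18 -> -18 -> -21 -> 21 -> -42
  -24 -> 24 -> 21 -> -21 -> 42
  11 -> -11 -> -14 -> 14 -> -28
  -27 -> 27 -> 24 -> -24 -> 48
  24 -> -24 -> -27 -> 27 -> -54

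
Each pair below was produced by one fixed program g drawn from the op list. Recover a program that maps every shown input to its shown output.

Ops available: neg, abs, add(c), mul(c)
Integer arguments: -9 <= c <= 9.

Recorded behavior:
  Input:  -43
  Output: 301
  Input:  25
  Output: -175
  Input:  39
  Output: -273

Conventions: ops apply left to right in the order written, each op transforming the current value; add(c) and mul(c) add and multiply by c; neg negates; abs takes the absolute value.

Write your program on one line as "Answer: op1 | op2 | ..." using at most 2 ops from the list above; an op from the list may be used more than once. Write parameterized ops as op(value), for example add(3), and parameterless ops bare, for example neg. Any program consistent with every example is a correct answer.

mul(7) | neg

Check, running the answer program on each example:
  -43 -> -301 -> 301
  25 -> 175 -> -175
  39 -> 273 -> -273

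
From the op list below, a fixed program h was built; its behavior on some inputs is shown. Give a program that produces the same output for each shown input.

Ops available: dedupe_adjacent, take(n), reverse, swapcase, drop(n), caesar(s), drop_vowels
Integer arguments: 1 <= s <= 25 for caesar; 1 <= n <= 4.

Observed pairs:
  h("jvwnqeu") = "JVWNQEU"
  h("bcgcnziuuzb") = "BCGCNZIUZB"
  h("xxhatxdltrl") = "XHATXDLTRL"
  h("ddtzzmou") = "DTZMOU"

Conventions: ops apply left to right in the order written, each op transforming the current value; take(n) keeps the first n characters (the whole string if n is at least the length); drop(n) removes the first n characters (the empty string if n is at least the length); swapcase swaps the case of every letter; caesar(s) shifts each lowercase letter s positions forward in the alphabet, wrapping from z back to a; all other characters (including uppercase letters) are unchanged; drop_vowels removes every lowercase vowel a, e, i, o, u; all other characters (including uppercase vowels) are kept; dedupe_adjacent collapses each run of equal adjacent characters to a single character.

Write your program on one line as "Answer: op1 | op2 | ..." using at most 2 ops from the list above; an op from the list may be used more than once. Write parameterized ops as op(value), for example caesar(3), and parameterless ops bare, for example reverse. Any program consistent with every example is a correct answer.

dedupe_adjacent | swapcase

Check, running the answer program on each example:
  "jvwnqeu" -> "jvwnqeu" -> "JVWNQEU"
  "bcgcnziuuzb" -> "bcgcnziuzb" -> "BCGCNZIUZB"
  "xxhatxdltrl" -> "xhatxdltrl" -> "XHATXDLTRL"
  "ddtzzmou" -> "dtzmou" -> "DTZMOU"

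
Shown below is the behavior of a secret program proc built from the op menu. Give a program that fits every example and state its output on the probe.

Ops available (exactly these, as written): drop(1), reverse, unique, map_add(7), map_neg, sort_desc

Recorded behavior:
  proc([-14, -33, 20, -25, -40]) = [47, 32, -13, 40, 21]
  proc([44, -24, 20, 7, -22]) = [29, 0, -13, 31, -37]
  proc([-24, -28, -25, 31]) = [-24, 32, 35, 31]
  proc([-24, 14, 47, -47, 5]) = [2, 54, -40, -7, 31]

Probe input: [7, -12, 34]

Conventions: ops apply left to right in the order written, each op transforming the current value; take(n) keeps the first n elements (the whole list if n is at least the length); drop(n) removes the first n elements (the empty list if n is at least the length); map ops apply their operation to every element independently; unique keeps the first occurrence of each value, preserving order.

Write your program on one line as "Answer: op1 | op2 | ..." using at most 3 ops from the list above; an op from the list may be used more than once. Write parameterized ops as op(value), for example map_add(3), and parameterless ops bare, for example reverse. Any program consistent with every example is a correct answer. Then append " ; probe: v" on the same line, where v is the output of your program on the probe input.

reverse | map_neg | map_add(7) ; probe: [-27, 19, 0]

Check, running the answer program on each example:
  [-14, -33, 20, -25, -40] -> [-40, -25, 20, -33, -14] -> [40, 25, -20, 33, 14] -> [47, 32, -13, 40, 21]
  [44, -24, 20, 7, -22] -> [-22, 7, 20, -24, 44] -> [22, -7, -20, 24, -44] -> [29, 0, -13, 31, -37]
  [-24, -28, -25, 31] -> [31, -25, -28, -24] -> [-31, 25, 28, 24] -> [-24, 32, 35, 31]
  [-24, 14, 47, -47, 5] -> [5, -47, 47, 14, -24] -> [-5, 47, -47, -14, 24] -> [2, 54, -40, -7, 31]
  probe: [7, -12, 34] -> [34, -12, 7] -> [-34, 12, -7] -> [-27, 19, 0]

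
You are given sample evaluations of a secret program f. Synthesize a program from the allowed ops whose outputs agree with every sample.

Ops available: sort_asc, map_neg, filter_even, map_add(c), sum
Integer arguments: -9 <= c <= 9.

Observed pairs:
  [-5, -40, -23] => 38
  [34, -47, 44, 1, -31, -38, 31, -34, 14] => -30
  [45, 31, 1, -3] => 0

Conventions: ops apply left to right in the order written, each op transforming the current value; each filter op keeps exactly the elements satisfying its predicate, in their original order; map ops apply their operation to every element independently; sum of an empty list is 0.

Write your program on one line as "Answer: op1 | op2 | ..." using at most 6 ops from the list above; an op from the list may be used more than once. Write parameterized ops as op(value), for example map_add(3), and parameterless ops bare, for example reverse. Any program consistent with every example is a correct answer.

map_add(2) | map_neg | filter_even | sort_asc | sum

Check, running the answer program on each example:
  [-5, -40, -23] -> [-3, -38, -21] -> [3, 38, 21] -> [38] -> [38] -> 38
  [34, -47, 44, 1, -31, -38, 31, -34, 14] -> [36, -45, 46, 3, -29, -36, 33, -32, 16] -> [-36, 45, -46, -3, 29, 36, -33, 32, -16] -> [-36, -46, 36, 32, -16] -> [-46, -36, -16, 32, 36] -> -30
  [45, 31, 1, -3] -> [47, 33, 3, -1] -> [-47, -33, -3, 1] -> [] -> [] -> 0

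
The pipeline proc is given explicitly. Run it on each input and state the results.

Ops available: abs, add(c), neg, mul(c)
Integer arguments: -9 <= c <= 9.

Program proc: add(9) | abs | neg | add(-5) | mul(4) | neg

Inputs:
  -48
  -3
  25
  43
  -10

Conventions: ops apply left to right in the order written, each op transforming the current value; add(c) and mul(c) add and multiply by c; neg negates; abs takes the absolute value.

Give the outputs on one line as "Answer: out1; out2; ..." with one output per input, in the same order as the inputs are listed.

176; 44; 156; 228; 24

Execution, op by op:
  -48 -> -39 -> 39 -> -39 -> -44 -> -176 -> 176
  -3 -> 6 -> 6 -> -6 -> -11 -> -44 -> 44
  25 -> 34 -> 34 -> -34 -> -39 -> -156 -> 156
  43 -> 52 -> 52 -> -52 -> -57 -> -228 -> 228
  -10 -> -1 -> 1 -> -1 -> -6 -> -24 -> 24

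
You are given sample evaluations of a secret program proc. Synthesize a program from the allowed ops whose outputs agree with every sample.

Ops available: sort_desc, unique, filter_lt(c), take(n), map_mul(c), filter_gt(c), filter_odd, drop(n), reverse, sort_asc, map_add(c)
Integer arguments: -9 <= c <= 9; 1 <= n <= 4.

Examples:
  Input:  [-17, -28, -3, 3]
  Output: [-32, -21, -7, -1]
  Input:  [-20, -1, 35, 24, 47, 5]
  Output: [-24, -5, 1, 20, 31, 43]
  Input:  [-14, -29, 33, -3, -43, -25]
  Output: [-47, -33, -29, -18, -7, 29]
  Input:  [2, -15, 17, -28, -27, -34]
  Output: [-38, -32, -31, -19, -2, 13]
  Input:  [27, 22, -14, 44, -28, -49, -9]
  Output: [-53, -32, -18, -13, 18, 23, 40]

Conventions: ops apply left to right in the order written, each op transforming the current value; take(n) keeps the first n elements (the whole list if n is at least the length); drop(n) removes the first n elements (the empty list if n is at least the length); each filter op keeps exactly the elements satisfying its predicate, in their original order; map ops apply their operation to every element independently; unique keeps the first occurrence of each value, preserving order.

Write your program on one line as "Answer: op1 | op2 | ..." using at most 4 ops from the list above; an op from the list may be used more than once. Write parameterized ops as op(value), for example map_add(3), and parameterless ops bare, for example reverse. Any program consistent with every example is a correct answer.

sort_desc | map_add(-4) | sort_asc

Check, running the answer program on each example:
  [-17, -28, -3, 3] -> [3, -3, -17, -28] -> [-1, -7, -21, -32] -> [-32, -21, -7, -1]
  [-20, -1, 35, 24, 47, 5] -> [47, 35, 24, 5, -1, -20] -> [43, 31, 20, 1, -5, -24] -> [-24, -5, 1, 20, 31, 43]
  [-14, -29, 33, -3, -43, -25] -> [33, -3, -14, -25, -29, -43] -> [29, -7, -18, -29, -33, -47] -> [-47, -33, -29, -18, -7, 29]
  [2, -15, 17, -28, -27, -34] -> [17, 2, -15, -27, -28, -34] -> [13, -2, -19, -31, -32, -38] -> [-38, -32, -31, -19, -2, 13]
  [27, 22, -14, 44, -28, -49, -9] -> [44, 27, 22, -9, -14, -28, -49] -> [40, 23, 18, -13, -18, -32, -53] -> [-53, -32, -18, -13, 18, 23, 40]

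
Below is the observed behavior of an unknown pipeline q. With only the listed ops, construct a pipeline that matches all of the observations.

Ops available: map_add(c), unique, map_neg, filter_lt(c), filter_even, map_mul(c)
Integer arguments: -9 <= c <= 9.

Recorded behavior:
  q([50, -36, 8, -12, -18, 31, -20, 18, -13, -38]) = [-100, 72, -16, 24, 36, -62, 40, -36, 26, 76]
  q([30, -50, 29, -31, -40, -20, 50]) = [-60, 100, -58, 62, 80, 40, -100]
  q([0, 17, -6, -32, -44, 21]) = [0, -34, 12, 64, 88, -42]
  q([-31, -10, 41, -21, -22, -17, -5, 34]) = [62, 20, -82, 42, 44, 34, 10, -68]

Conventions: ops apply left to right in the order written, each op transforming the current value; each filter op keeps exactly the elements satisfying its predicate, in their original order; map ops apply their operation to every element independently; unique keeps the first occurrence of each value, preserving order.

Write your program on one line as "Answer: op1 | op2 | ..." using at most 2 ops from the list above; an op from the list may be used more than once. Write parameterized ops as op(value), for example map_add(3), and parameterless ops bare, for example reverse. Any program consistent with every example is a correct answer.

map_mul(2) | map_neg

Check, running the answer program on each example:
  [50, -36, 8, -12, -18, 31, -20, 18, -13, -38] -> [100, -72, 16, -24, -36, 62, -40, 36, -26, -76] -> [-100, 72, -16, 24, 36, -62, 40, -36, 26, 76]
  [30, -50, 29, -31, -40, -20, 50] -> [60, -100, 58, -62, -80, -40, 100] -> [-60, 100, -58, 62, 80, 40, -100]
  [0, 17, -6, -32, -44, 21] -> [0, 34, -12, -64, -88, 42] -> [0, -34, 12, 64, 88, -42]
  [-31, -10, 41, -21, -22, -17, -5, 34] -> [-62, -20, 82, -42, -44, -34, -10, 68] -> [62, 20, -82, 42, 44, 34, 10, -68]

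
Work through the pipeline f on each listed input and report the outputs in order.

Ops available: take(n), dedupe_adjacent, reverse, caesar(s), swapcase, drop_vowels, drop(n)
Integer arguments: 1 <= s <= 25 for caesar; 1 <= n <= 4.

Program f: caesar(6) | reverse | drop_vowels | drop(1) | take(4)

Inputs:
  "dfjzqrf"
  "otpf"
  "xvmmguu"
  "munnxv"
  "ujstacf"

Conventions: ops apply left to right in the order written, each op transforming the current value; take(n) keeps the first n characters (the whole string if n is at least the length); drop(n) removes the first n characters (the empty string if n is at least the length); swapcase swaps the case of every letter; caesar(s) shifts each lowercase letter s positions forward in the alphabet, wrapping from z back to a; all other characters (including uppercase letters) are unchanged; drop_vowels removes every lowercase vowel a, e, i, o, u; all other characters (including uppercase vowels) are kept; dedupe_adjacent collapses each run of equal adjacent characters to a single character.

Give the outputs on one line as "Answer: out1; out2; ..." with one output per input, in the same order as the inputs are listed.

"xwfp"; "vz"; "ssbd"; "dtts"; "gzyp"

Execution, op by op:
  "dfjzqrf" -> "jlpfwxl" -> "lxwfplj" -> "lxwfplj" -> "xwfplj" -> "xwfp"
  "otpf" -> "uzvl" -> "lvzu" -> "lvz" -> "vz" -> "vz"
  "xvmmguu" -> "dbssmaa" -> "aamssbd" -> "mssbd" -> "ssbd" -> "ssbd"
  "munnxv" -> "sattdb" -> "bdttas" -> "bdtts" -> "dtts" -> "dtts"
  "ujstacf" -> "apyzgil" -> "ligzypa" -> "lgzyp" -> "gzyp" -> "gzyp"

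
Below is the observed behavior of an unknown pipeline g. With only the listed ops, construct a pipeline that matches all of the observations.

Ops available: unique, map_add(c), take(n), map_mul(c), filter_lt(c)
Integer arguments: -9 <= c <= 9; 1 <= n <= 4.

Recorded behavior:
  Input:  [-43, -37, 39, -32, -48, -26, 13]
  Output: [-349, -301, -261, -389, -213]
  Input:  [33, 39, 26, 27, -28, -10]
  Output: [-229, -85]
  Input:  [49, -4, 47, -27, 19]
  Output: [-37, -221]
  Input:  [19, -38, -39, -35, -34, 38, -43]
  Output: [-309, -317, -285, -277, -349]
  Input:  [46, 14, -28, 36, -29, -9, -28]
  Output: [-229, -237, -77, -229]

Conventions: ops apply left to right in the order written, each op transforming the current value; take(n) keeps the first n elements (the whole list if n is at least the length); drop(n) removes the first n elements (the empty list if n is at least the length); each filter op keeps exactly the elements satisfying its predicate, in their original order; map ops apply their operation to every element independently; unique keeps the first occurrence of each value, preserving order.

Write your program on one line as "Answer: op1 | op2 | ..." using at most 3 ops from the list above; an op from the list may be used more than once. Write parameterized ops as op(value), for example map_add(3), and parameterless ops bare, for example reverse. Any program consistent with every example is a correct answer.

map_mul(8) | filter_lt(-2) | map_add(-5)

Check, running the answer program on each example:
  [-43, -37, 39, -32, -48, -26, 13] -> [-344, -296, 312, -256, -384, -208, 104] -> [-344, -296, -256, -384, -208] -> [-349, -301, -261, -389, -213]
  [33, 39, 26, 27, -28, -10] -> [264, 312, 208, 216, -224, -80] -> [-224, -80] -> [-229, -85]
  [49, -4, 47, -27, 19] -> [392, -32, 376, -216, 152] -> [-32, -216] -> [-37, -221]
  [19, -38, -39, -35, -34, 38, -43] -> [152, -304, -312, -280, -272, 304, -344] -> [-304, -312, -280, -272, -344] -> [-309, -317, -285, -277, -349]
  [46, 14, -28, 36, -29, -9, -28] -> [368, 112, -224, 288, -232, -72, -224] -> [-224, -232, -72, -224] -> [-229, -237, -77, -229]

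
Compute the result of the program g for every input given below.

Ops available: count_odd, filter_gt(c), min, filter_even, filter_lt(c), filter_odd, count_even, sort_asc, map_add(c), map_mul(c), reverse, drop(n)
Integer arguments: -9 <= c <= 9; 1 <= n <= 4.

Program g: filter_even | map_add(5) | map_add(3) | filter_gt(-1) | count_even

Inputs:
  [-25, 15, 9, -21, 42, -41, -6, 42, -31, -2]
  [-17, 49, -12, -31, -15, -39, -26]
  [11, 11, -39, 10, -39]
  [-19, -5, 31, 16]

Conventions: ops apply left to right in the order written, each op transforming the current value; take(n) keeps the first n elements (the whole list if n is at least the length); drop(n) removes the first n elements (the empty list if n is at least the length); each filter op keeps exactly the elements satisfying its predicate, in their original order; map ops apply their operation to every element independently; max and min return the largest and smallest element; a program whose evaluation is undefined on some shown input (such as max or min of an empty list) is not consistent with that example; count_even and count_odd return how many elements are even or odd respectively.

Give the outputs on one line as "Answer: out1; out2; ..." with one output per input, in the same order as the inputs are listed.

4; 0; 1; 1

Execution, op by op:
  [-25, 15, 9, -21, 42, -41, -6, 42, -31, -2] -> [42, -6, 42, -2] -> [47, -1, 47, 3] -> [50, 2, 50, 6] -> [50, 2, 50, 6] -> 4
  [-17, 49, -12, -31, -15, -39, -26] -> [-12, -26] -> [-7, -21] -> [-4, -18] -> [] -> 0
  [11, 11, -39, 10, -39] -> [10] -> [15] -> [18] -> [18] -> 1
  [-19, -5, 31, 16] -> [16] -> [21] -> [24] -> [24] -> 1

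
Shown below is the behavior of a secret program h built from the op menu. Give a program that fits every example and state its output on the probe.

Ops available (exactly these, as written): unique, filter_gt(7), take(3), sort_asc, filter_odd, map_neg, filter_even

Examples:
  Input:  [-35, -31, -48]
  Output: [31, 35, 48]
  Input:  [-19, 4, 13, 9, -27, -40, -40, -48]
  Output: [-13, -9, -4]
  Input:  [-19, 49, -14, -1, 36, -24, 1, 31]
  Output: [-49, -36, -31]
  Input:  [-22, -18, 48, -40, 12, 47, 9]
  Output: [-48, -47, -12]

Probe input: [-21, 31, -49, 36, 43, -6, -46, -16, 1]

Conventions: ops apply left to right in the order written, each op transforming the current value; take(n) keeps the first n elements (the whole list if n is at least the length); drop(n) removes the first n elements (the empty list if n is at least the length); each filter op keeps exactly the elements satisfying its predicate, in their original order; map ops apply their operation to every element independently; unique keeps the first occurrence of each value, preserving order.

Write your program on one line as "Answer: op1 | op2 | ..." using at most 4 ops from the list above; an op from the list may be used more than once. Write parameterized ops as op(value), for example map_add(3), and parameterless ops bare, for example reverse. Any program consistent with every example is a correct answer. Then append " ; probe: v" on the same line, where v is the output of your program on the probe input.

map_neg | sort_asc | take(3) ; probe: [-43, -36, -31]

Check, running the answer program on each example:
  [-35, -31, -48] -> [35, 31, 48] -> [31, 35, 48] -> [31, 35, 48]
  [-19, 4, 13, 9, -27, -40, -40, -48] -> [19, -4, -13, -9, 27, 40, 40, 48] -> [-13, -9, -4, 19, 27, 40, 40, 48] -> [-13, -9, -4]
  [-19, 49, -14, -1, 36, -24, 1, 31] -> [19, -49, 14, 1, -36, 24, -1, -31] -> [-49, -36, -31, -1, 1, 14, 19, 24] -> [-49, -36, -31]
  [-22, -18, 48, -40, 12, 47, 9] -> [22, 18, -48, 40, -12, -47, -9] -> [-48, -47, -12, -9, 18, 22, 40] -> [-48, -47, -12]
  probe: [-21, 31, -49, 36, 43, -6, -46, -16, 1] -> [21, -31, 49, -36, -43, 6, 46, 16, -1] -> [-43, -36, -31, -1, 6, 16, 21, 46, 49] -> [-43, -36, -31]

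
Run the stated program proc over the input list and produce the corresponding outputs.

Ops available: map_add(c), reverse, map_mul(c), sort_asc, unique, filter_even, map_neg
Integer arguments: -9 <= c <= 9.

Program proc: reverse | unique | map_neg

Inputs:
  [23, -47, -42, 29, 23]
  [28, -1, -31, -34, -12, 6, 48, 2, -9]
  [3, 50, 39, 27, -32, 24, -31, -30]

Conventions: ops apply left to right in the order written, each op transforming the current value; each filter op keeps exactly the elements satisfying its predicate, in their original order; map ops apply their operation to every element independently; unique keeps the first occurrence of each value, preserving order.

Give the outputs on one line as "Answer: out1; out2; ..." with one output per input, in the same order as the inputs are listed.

Execution, op by op:
  [23, -47, -42, 29, 23] -> [23, 29, -42, -47, 23] -> [23, 29, -42, -47] -> [-23, -29, 42, 47]
  [28, -1, -31, -34, -12, 6, 48, 2, -9] -> [-9, 2, 48, 6, -12, -34, -31, -1, 28] -> [-9, 2, 48, 6, -12, -34, -31, -1, 28] -> [9, -2, -48, -6, 12, 34, 31, 1, -28]
  [3, 50, 39, 27, -32, 24, -31, -30] -> [-30, -31, 24, -32, 27, 39, 50, 3] -> [-30, -31, 24, -32, 27, 39, 50, 3] -> [30, 31, -24, 32, -27, -39, -50, -3]

[-23, -29, 42, 47]; [9, -2, -48, -6, 12, 34, 31, 1, -28]; [30, 31, -24, 32, -27, -39, -50, -3]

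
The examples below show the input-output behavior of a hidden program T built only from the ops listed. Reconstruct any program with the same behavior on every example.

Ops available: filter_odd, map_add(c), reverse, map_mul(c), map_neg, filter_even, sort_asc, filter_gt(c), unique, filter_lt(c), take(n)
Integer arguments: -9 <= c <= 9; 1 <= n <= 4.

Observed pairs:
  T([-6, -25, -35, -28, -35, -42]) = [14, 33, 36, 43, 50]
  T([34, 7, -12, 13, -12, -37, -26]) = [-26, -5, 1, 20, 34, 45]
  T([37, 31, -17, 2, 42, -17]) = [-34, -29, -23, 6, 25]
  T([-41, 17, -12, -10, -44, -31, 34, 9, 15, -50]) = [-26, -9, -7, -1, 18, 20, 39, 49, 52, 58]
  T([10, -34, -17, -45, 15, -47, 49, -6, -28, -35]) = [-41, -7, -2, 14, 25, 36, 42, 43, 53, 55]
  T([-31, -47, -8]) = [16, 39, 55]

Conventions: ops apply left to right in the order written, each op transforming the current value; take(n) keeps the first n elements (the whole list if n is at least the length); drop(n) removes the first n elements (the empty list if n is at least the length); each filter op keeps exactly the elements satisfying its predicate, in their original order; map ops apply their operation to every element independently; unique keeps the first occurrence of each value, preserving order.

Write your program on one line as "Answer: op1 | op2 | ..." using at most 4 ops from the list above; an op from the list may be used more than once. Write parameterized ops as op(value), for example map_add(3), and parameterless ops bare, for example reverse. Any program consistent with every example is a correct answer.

map_neg | unique | map_add(8) | sort_asc

Check, running the answer program on each example:
  [-6, -25, -35, -28, -35, -42] -> [6, 25, 35, 28, 35, 42] -> [6, 25, 35, 28, 42] -> [14, 33, 43, 36, 50] -> [14, 33, 36, 43, 50]
  [34, 7, -12, 13, -12, -37, -26] -> [-34, -7, 12, -13, 12, 37, 26] -> [-34, -7, 12, -13, 37, 26] -> [-26, 1, 20, -5, 45, 34] -> [-26, -5, 1, 20, 34, 45]
  [37, 31, -17, 2, 42, -17] -> [-37, -31, 17, -2, -42, 17] -> [-37, -31, 17, -2, -42] -> [-29, -23, 25, 6, -34] -> [-34, -29, -23, 6, 25]
  [-41, 17, -12, -10, -44, -31, 34, 9, 15, -50] -> [41, -17, 12, 10, 44, 31, -34, -9, -15, 50] -> [41, -17, 12, 10, 44, 31, -34, -9, -15, 50] -> [49, -9, 20, 18, 52, 39, -26, -1, -7, 58] -> [-26, -9, -7, -1, 18, 20, 39, 49, 52, 58]
  [10, -34, -17, -45, 15, -47, 49, -6, -28, -35] -> [-10, 34, 17, 45, -15, 47, -49, 6, 28, 35] -> [-10, 34, 17, 45, -15, 47, -49, 6, 28, 35] -> [-2, 42, 25, 53, -7, 55, -41, 14, 36, 43] -> [-41, -7, -2, 14, 25, 36, 42, 43, 53, 55]
  [-31, -47, -8] -> [31, 47, 8] -> [31, 47, 8] -> [39, 55, 16] -> [16, 39, 55]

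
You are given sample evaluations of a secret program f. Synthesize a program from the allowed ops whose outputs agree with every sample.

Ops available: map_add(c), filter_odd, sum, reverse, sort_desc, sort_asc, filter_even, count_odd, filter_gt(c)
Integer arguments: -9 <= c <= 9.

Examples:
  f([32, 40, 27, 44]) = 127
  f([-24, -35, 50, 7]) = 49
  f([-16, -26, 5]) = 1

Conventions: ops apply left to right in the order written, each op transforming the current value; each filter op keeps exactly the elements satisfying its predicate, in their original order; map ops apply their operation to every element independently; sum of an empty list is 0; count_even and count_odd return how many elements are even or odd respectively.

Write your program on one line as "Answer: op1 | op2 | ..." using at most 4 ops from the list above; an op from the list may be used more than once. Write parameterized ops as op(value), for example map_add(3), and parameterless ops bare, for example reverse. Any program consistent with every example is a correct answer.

map_add(-4) | filter_gt(-1) | sort_asc | sum

Check, running the answer program on each example:
  [32, 40, 27, 44] -> [28, 36, 23, 40] -> [28, 36, 23, 40] -> [23, 28, 36, 40] -> 127
  [-24, -35, 50, 7] -> [-28, -39, 46, 3] -> [46, 3] -> [3, 46] -> 49
  [-16, -26, 5] -> [-20, -30, 1] -> [1] -> [1] -> 1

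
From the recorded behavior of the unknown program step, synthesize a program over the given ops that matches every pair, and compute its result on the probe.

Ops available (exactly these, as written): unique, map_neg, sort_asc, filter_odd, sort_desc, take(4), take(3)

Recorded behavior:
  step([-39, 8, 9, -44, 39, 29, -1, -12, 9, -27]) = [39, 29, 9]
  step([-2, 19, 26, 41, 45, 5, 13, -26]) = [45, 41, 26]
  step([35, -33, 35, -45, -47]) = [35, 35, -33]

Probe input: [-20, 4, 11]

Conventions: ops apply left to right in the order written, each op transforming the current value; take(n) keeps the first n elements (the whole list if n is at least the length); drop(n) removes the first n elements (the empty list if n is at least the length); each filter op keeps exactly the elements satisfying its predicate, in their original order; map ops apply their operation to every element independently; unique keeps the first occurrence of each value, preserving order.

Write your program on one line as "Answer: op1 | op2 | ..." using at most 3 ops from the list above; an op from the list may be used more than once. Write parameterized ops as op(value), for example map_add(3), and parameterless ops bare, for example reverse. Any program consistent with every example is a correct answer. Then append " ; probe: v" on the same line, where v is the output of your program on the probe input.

sort_asc | sort_desc | take(3) ; probe: [11, 4, -20]

Check, running the answer program on each example:
  [-39, 8, 9, -44, 39, 29, -1, -12, 9, -27] -> [-44, -39, -27, -12, -1, 8, 9, 9, 29, 39] -> [39, 29, 9, 9, 8, -1, -12, -27, -39, -44] -> [39, 29, 9]
  [-2, 19, 26, 41, 45, 5, 13, -26] -> [-26, -2, 5, 13, 19, 26, 41, 45] -> [45, 41, 26, 19, 13, 5, -2, -26] -> [45, 41, 26]
  [35, -33, 35, -45, -47] -> [-47, -45, -33, 35, 35] -> [35, 35, -33, -45, -47] -> [35, 35, -33]
  probe: [-20, 4, 11] -> [-20, 4, 11] -> [11, 4, -20] -> [11, 4, -20]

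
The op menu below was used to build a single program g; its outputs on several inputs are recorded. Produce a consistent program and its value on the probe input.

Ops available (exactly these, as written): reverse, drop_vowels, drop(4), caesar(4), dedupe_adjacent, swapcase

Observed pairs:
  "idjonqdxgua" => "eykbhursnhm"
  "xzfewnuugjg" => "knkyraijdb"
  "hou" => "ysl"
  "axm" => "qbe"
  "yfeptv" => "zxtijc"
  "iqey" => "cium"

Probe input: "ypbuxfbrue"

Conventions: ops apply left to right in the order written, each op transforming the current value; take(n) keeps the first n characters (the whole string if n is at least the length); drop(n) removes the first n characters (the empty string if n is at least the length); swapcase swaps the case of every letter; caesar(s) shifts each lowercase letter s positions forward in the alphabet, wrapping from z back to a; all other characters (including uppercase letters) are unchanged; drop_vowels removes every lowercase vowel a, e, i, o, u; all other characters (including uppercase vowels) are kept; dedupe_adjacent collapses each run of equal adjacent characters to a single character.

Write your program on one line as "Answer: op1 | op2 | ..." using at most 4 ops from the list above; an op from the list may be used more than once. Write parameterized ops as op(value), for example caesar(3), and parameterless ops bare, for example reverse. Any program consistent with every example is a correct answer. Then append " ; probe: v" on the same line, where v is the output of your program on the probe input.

reverse | caesar(4) | dedupe_adjacent ; probe: "iyvfjbyftc"

Check, running the answer program on each example:
  "idjonqdxgua" -> "augxdqnojdi" -> "eykbhursnhm" -> "eykbhursnhm"
  "xzfewnuugjg" -> "gjguunwefzx" -> "knkyyraijdb" -> "knkyraijdb"
  "hou" -> "uoh" -> "ysl" -> "ysl"
  "axm" -> "mxa" -> "qbe" -> "qbe"
  "yfeptv" -> "vtpefy" -> "zxtijc" -> "zxtijc"
  "iqey" -> "yeqi" -> "cium" -> "cium"
  probe: "ypbuxfbrue" -> "eurbfxubpy" -> "iyvfjbyftc" -> "iyvfjbyftc"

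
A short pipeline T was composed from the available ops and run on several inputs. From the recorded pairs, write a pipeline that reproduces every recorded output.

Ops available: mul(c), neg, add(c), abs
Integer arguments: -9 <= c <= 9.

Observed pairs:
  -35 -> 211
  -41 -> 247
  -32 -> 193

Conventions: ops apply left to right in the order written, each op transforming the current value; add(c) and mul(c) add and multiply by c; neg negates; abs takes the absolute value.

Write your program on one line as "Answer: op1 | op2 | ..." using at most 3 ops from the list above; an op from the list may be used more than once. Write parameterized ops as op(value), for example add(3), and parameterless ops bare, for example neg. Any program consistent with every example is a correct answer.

mul(-6) | add(1)

Check, running the answer program on each example:
  -35 -> 210 -> 211
  -41 -> 246 -> 247
  -32 -> 192 -> 193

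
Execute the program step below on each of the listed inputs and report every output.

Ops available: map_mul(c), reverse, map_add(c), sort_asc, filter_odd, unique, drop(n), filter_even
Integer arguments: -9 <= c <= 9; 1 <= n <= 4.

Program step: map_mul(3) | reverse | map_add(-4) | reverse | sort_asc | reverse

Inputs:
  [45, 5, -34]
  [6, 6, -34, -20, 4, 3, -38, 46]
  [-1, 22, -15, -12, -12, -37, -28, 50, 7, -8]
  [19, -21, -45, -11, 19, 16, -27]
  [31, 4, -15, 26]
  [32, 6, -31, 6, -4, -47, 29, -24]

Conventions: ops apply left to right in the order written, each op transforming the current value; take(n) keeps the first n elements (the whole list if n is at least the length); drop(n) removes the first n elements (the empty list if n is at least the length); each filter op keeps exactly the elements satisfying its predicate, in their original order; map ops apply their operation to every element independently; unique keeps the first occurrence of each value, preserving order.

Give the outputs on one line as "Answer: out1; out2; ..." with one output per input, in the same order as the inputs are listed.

[131, 11, -106]; [134, 14, 14, 8, 5, -64, -106, -118]; [146, 62, 17, -7, -28, -40, -40, -49, -88, -115]; [53, 53, 44, -37, -67, -85, -139]; [89, 74, 8, -49]; [92, 83, 14, 14, -16, -76, -97, -145]

Execution, op by op:
  [45, 5, -34] -> [135, 15, -102] -> [-102, 15, 135] -> [-106, 11, 131] -> [131, 11, -106] -> [-106, 11, 131] -> [131, 11, -106]
  [6, 6, -34, -20, 4, 3, -38, 46] -> [18, 18, -102, -60, 12, 9, -114, 138] -> [138, -114, 9, 12, -60, -102, 18, 18] -> [134, -118, 5, 8, -64, -106, 14, 14] -> [14, 14, -106, -64, 8, 5, -118, 134] -> [-118, -106, -64, 5, 8, 14, 14, 134] -> [134, 14, 14, 8, 5, -64, -106, -118]
  [-1, 22, -15, -12, -12, -37, -28, 50, 7, -8] -> [-3, 66, -45, -36, -36, -111, -84, 150, 21, -24] -> [-24, 21, 150, -84, -111, -36, -36, -45, 66, -3] -> [-28, 17, 146, -88, -115, -40, -40, -49, 62, -7] -> [-7, 62, -49, -40, -40, -115, -88, 146, 17, -28] -> [-115, -88, -49, -40, -40, -28, -7, 17, 62, 146] -> [146, 62, 17, -7, -28, -40, -40, -49, -88, -115]
  [19, -21, -45, -11, 19, 16, -27] -> [57, -63, -135, -33, 57, 48, -81] -> [-81, 48, 57, -33, -135, -63, 57] -> [-85, 44, 53, -37, -139, -67, 53] -> [53, -67, -139, -37, 53, 44, -85] -> [-139, -85, -67, -37, 44, 53, 53] -> [53, 53, 44, -37, -67, -85, -139]
  [31, 4, -15, 26] -> [93, 12, -45, 78] -> [78, -45, 12, 93] -> [74, -49, 8, 89] -> [89, 8, -49, 74] -> [-49, 8, 74, 89] -> [89, 74, 8, -49]
  [32, 6, -31, 6, -4, -47, 29, -24] -> [96, 18, -93, 18, -12, -141, 87, -72] -> [-72, 87, -141, -12, 18, -93, 18, 96] -> [-76, 83, -145, -16, 14, -97, 14, 92] -> [92, 14, -97, 14, -16, -145, 83, -76] -> [-145, -97, -76, -16, 14, 14, 83, 92] -> [92, 83, 14, 14, -16, -76, -97, -145]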